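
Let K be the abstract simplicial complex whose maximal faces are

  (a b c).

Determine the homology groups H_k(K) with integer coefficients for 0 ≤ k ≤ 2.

H_0 = Z,  H_1 = 0,  H_2 = 0.

Take the total order a < b < c on the vertex set. Then K (dimension 2) consists of the simplices:

  0-simplices (3): a, b, c
  1-simplices (3): ab, ac, bc
  2-simplices (1): abc

giving chain groups C_0 ≅ Z^3, C_1 ≅ Z^3, C_2 ≅ Z^1.

∂_1: C_1 → C_0 sends each edge [p,q] (with p < q) to q − p. For instance
  ∂ac = c − a.
The resulting 3×3 matrix has rank 2, and its Smith normal form has invariant factors (1,1).

The boundary map ∂_2: C_2 → C_1 acts by ∂[p,q,r] = [q,r] − [p,r] + [p,q]. For instance
  ∂abc = bc − ac + ab.
This gives a 3×1 integer matrix of rank 1; reducing to Smith normal form yields diagonal entries (1).

From H_k ≅ ker(∂_k) / im(∂_{k+1}) we obtain:

  H_0: rank C_0 − rank ∂_1 = 3 − 2 = 1, and the invariant factors of ∂_1 are all 1, so H_0 = Z.
  H_1: rank ker ∂_1 − rank ∂_2 = (3 − 2) − 1 = 0, and the invariant factors of ∂_2 are all 1, so H_1 = 0.
  H_2: rank ker ∂_2 − rank ∂_3 = (1 − 1) − 0 = 0, and there is no ∂_3, so H_2 = 0.

(K is a triangulation of the 2-simplex.)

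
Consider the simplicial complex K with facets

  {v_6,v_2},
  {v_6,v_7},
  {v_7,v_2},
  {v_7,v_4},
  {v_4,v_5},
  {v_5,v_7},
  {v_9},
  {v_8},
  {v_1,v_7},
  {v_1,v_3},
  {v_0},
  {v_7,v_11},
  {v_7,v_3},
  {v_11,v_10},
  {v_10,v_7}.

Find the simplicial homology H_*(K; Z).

H_0 = Z^4,  H_1 = Z^4.

Take the total order v_0 < v_1 < v_2 < v_3 < v_4 < v_5 < v_6 < v_7 < v_8 < v_9 < v_10 < v_11 on the vertex set. Then K (dimension 1) consists of the simplices:

  0-simplices (12): [v_0], [v_1], [v_2], [v_3], [v_4], [v_5], [v_6], [v_7], [v_8], [v_9], [v_10], [v_11]
  1-simplices (12): [v_1,v_3], [v_1,v_7], [v_2,v_6], [v_2,v_7], [v_3,v_7], [v_4,v_5], [v_4,v_7], [v_5,v_7], [v_6,v_7], [v_7,v_10], [v_7,v_11], [v_10,v_11]

giving chain groups C_0 ≅ Z^12, C_1 ≅ Z^12.

∂_1: C_1 → C_0 is given by ∂[p,q] = [q] − [p]. For instance
  ∂[v_5,v_7] = [v_7] − [v_5].
The resulting 12×12 matrix has rank 8, and its Smith normal form has invariant factors (1,1,1,1,1,1,1,1).

Computing H_k = (kernel of ∂_k) / (image of ∂_{k+1}):

  H_0: rank C_0 − rank ∂_1 = 12 − 8 = 4, and the invariant factors of ∂_1 are all 1, so H_0 ≅ Z^4.
  H_1: rank ker ∂_1 − rank ∂_2 = (12 − 8) − 0 = 4, and there is no ∂_2, so H_1 ≅ Z^4.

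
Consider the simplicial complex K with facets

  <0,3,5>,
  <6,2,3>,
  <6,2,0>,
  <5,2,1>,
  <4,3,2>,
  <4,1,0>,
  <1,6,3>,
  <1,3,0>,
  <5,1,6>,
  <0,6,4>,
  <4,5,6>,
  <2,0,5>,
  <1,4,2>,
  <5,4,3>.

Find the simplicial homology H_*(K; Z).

H_0 ≅ Z,  H_1 ≅ Z^2,  H_2 ≅ Z.

Order the vertices as 0 < 1 < 2 < 3 < 4 < 5 < 6. Listing each simplex with vertices in this order, K has dimension 2 with simplices:

  0-simplices (7): [0], [1], [2], [3], [4], [5], [6]
  1-simplices (21): [0,1], [0,2], [0,3], [0,4], [0,5], [0,6], [1,2], [1,3], [1,4], [1,5], [1,6], [2,3], [2,4], [2,5], [2,6], [3,4], [3,5], [3,6], [4,5], [4,6], [5,6]
  2-simplices (14): [0,1,3], [0,1,4], [0,2,5], [0,2,6], [0,3,5], [0,4,6], [1,2,4], [1,2,5], [1,3,6], [1,5,6], [2,3,4], [2,3,6], [3,4,5], [4,5,6]

giving chain groups C_0 ≅ Z^7, C_1 ≅ Z^21, C_2 ≅ Z^14.

∂_1: C_1 → C_0 sends each edge [p,q] (with p < q) to q − p. For instance
  ∂[1,2] = [2] − [1].
This gives a 7×21 integer matrix of rank 6; reducing to Smith normal form yields diagonal entries (1,1,1,1,1,1).

The boundary map ∂_2: C_2 → C_1 maps a triangle to the signed sum of its edges. For instance
  ∂[0,2,6] = [2,6] − [0,6] + [0,2],
  ∂[1,5,6] = [5,6] − [1,6] + [1,5].
The resulting 21×14 matrix has rank 13, and its Smith normal form has invariant factors (1,1,1,1,1,1,1,1,1,1,1,1,1).

Now H_k = ker ∂_k / im ∂_{k+1}, so:

  H_0: rank C_0 − rank ∂_1 = 7 − 6 = 1, and the invariant factors of ∂_1 are all 1, so H_0 ≅ Z.
  H_1: rank ker ∂_1 − rank ∂_2 = (21 − 6) − 13 = 2, and the invariant factors of ∂_2 are all 1, so H_1 ≅ Z^2.
  H_2: rank ker ∂_2 − rank ∂_3 = (14 − 13) − 0 = 1, and there is no ∂_3, so H_2 ≅ Z.

As a check, the Euler characteristic is 7 − 21 + 14 = 0, which agrees with 1 − 2 + 1 = 0.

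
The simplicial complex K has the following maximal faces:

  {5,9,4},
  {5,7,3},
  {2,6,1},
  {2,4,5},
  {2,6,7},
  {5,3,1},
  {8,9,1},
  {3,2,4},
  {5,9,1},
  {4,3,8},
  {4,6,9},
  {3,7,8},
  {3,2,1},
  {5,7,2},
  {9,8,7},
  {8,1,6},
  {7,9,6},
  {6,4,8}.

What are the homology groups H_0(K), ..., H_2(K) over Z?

H_0 ≅ Z,  H_1 ≅ Z × Z/2,  H_2 = 0.

We work with the vertex ordering 1 < 2 < 3 < 4 < 5 < 6 < 7 < 8 < 9. The simplices of K, each written with vertices in increasing order, are:

  0-simplices (9): [1], [2], [3], [4], [5], [6], [7], [8], [9]
  1-simplices (27): (27 of them)
  2-simplices (18): [1,2,3], [1,2,6], [1,3,5], [1,5,9], [1,6,8], [1,8,9], [2,3,4], [2,4,5], [2,5,7], [2,6,7], [3,4,8], [3,5,7], [3,7,8], [4,5,9], [4,6,8], [4,6,9], [6,7,9], [7,8,9]

so the chain groups are C_0 ≅ Z^9, C_1 ≅ Z^27, C_2 ≅ Z^18.

∂_1: C_1 → C_0 maps an edge to its endpoints' difference, ∂[p,q] = q − p. For instance
  ∂[6,8] = [8] − [6].
The resulting 9×27 matrix has rank 8, and its Smith normal form has invariant factors (1,1,1,1,1,1,1,1).

The boundary map ∂_2: C_2 → C_1 sends each 2-simplex [p,q,r] to [q,r] − [p,r] + [p,q]. For instance
  ∂[2,6,7] = [6,7] − [2,7] + [2,6],
  ∂[3,5,7] = [5,7] − [3,7] + [3,5].
As a 27×18 matrix over Z this has rank 18, with invariant factors (1,1,1,1,1,1,1,1,1,1,1,1,1,1,1,1,1,2).

Reading off H_k = ker ∂_k / im ∂_{k+1}:

  H_0: rank C_0 − rank ∂_1 = 9 − 8 = 1, and the invariant factors of ∂_1 are all 1, so H_0 ≅ Z.
  H_1: rank ker ∂_1 − rank ∂_2 = (27 − 8) − 18 = 1, and ∂_2 has invariant factor 2 > 1, so H_1 ≅ Z × Z/2.
  H_2: rank ker ∂_2 − rank ∂_3 = (18 − 18) − 0 = 0, and there is no ∂_3, so H_2 ≅ 0.

As a check, the Euler characteristic is 9 − 27 + 18 = 0, which agrees with 1 − 1 + 0 = 0.
(K is a triangulation of the Klein bottle.)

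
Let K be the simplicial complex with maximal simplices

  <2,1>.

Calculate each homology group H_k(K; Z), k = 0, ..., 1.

Order the vertices as 1 < 2. Listing each simplex with vertices in this order, K has dimension 1 with simplices:

  0-simplices (2): [1], [2]
  1-simplices (1): [1,2]

Hence C_0 ≅ Z^2, C_1 ≅ Z^1.

The boundary map ∂_1: C_1 → C_0 sends each edge [p,q] (with p < q) to q − p. For instance
  ∂[1,2] = [2] − [1].
The 2×1 boundary matrix has rank 1 and Smith normal form diag(1).

From H_k ≅ ker(∂_k) / im(∂_{k+1}) we obtain:

  H_0: rank C_0 − rank ∂_1 = 2 − 1 = 1, and the invariant factors of ∂_1 are all 1, so H_0 ≅ Z.
  H_1: rank ker ∂_1 − rank ∂_2 = (1 − 1) − 0 = 0, and there is no ∂_2, so H_1 ≅ 0.

H_0 = Z,  H_1 = 0.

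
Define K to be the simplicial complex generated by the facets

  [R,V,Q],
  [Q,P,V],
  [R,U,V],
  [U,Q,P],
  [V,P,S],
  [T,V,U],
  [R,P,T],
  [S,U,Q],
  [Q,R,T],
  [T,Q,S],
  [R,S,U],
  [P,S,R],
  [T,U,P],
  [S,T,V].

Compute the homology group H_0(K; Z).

H_0 ≅ Z.

Take the total order P < Q < R < S < T < U < V on the vertex set. Then K (dimension 2) consists of the simplices:

  0-simplices (7): P, Q, R, S, T, U, V
  1-simplices (21): PQ, PR, PS, PT, PU, PV, QR, QS, QT, QU, QV, RS, RT, RU, RV, ST, SU, SV, TU, TV, UV
  2-simplices (14): PQU, PQV, PRS, PRT, PSV, PTU, QRT, QRV, QST, QSU, RSU, RUV, STV, TUV

giving chain groups C_0 ≅ Z^7, C_1 ≅ Z^21, C_2 ≅ Z^14.

Boundary ∂_1: C_1 → C_0 is given by ∂[p,q] = [q] − [p].
The 7×21 boundary matrix has rank 6 and Smith normal form diag(1,1,1,1,1,1).

Boundary ∂_2: C_2 → C_1 sends each 2-simplex [p,q,r] to [q,r] − [p,r] + [p,q]. For instance
  ∂PSV = SV − PV + PS,
  ∂QRV = RV − QV + QR.
As a 21×14 matrix over Z this has rank 13, with invariant factors (1,1,1,1,1,1,1,1,1,1,1,1,1).

Now H_k = ker ∂_k / im ∂_{k+1}, so:

  H_0: rank C_0 − rank ∂_1 = 7 − 6 = 1, and the invariant factors of ∂_1 are all 1, so H_0 ≅ Z.

(K is a triangulation of the torus T^2.)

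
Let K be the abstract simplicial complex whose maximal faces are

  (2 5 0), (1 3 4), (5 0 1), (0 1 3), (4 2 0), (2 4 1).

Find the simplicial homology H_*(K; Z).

Order the vertices as 0 < 1 < 2 < 3 < 4 < 5. Listing each simplex with vertices in this order, K has dimension 2 with simplices:

  0-simplices (6): [0], [1], [2], [3], [4], [5]
  1-simplices (12): [0,1], [0,2], [0,3], [0,4], [0,5], [1,2], [1,3], [1,4], [1,5], [2,4], [2,5], [3,4]
  2-simplices (6): [0,1,3], [0,1,5], [0,2,4], [0,2,5], [1,2,4], [1,3,4]

so the chain groups are C_0 ≅ Z^6, C_1 ≅ Z^12, C_2 ≅ Z^6.

Boundary ∂_1: C_1 → C_0 sends each edge [p,q] (with p < q) to q − p. For instance
  ∂[1,4] = [4] − [1].
As a 6×12 matrix over Z this has rank 5, with invariant factors (1,1,1,1,1).

The boundary map ∂_2: C_2 → C_1 acts by ∂[p,q,r] = [q,r] − [p,r] + [p,q]. For instance
  ∂[1,2,4] = [2,4] − [1,4] + [1,2],
  ∂[0,1,5] = [1,5] − [0,5] + [0,1].
The resulting 12×6 matrix has rank 6, and its Smith normal form has invariant factors (1,1,1,1,1,1).

Computing H_k = (kernel of ∂_k) / (image of ∂_{k+1}):

  H_0: rank C_0 − rank ∂_1 = 6 − 5 = 1, and the invariant factors of ∂_1 are all 1, so H_0 ≅ Z.
  H_1: rank ker ∂_1 − rank ∂_2 = (12 − 5) − 6 = 1, and the invariant factors of ∂_2 are all 1, so H_1 ≅ Z.
  H_2: rank ker ∂_2 − rank ∂_3 = (6 − 6) − 0 = 0, and there is no ∂_3, so H_2 ≅ 0.

H_0 = Z,  H_1 = Z,  H_2 = 0.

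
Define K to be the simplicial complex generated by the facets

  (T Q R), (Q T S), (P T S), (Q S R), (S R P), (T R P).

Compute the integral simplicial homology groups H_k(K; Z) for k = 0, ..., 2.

We work with the vertex ordering P < Q < R < S < T. The simplices of K, each written with vertices in increasing order, are:

  0-simplices (5): P, Q, R, S, T
  1-simplices (9): PR, PS, PT, QR, QS, QT, RS, RT, ST
  2-simplices (6): PRS, PRT, PST, QRS, QRT, QST

Hence C_0 ≅ Z^5, C_1 ≅ Z^9, C_2 ≅ Z^6.

Boundary ∂_1: C_1 → C_0 maps an edge to its endpoints' difference, ∂[p,q] = q − p. For instance
  ∂PT = T − P.
As a 5×9 matrix over Z this has rank 4, with invariant factors (1,1,1,1).

The boundary map ∂_2: C_2 → C_1 maps a triangle to the signed sum of its edges. For instance
  ∂QRS = RS − QS + QR,
  ∂PST = ST − PT + PS.
This gives a 9×6 integer matrix of rank 5; reducing to Smith normal form yields diagonal entries (1,1,1,1,1).

Now H_k = ker ∂_k / im ∂_{k+1}, so:

  H_0: rank C_0 − rank ∂_1 = 5 − 4 = 1, and the invariant factors of ∂_1 are all 1, so H_0 ≅ Z.
  H_1: rank ker ∂_1 − rank ∂_2 = (9 − 4) − 5 = 0, and the invariant factors of ∂_2 are all 1, so H_1 ≅ 0.
  H_2: rank ker ∂_2 − rank ∂_3 = (6 − 5) − 0 = 1, and there is no ∂_3, so H_2 ≅ Z.

H_0 = Z,  H_1 = 0,  H_2 = Z.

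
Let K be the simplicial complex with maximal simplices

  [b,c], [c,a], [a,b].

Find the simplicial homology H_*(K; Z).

Order the vertices as a < b < c. Listing each simplex with vertices in this order, K has dimension 1 with simplices:

  0-simplices (3): a, b, c
  1-simplices (3): ab, ac, bc

Hence C_0 ≅ Z^3, C_1 ≅ Z^3.

The boundary map ∂_1: C_1 → C_0 sends each edge [p,q] (with p < q) to q − p.
As a 3×3 matrix over Z this has rank 2, with invariant factors (1,1).

Computing H_k = (kernel of ∂_k) / (image of ∂_{k+1}):

  H_0: rank C_0 − rank ∂_1 = 3 − 2 = 1, and the invariant factors of ∂_1 are all 1, so H_0 ≅ Z.
  H_1: rank ker ∂_1 − rank ∂_2 = (3 − 2) − 0 = 1, and there is no ∂_2, so H_1 ≅ Z.

(K is a triangulation of the circle S^1.)

H_0 = Z,  H_1 = Z.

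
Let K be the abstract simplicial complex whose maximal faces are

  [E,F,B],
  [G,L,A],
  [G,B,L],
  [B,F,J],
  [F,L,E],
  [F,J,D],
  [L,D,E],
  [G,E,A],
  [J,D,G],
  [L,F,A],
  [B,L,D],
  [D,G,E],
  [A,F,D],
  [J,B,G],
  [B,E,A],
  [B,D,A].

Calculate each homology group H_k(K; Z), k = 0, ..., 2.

H_0 = Z,  H_1 = Z^2,  H_2 = Z.

Fix the vertex order A < B < D < E < F < G < J < L and write every simplex with vertices in increasing order. Then dim K = 2 and the simplices of K are:

  0-simplices (8): A, B, D, E, F, G, J, L
  1-simplices (24): AB, AD, AE, AF, AG, AL, BD, BE, BF, BG, BJ, BL, DE, DF, DG, DJ, DL, EF, EG, EL, FJ, FL, GJ, GL
  2-simplices (16): ABD, ABE, ADF, AEG, AFL, AGL, BDL, BEF, BFJ, BGJ, BGL, DEG, DEL, DFJ, DGJ, EFL

so the chain groups are C_0 ≅ Z^8, C_1 ≅ Z^24, C_2 ≅ Z^16.

Boundary ∂_1: C_1 → C_0 maps an edge to its endpoints' difference, ∂[p,q] = q − p. For instance
  ∂AD = D − A.
As a 8×24 matrix over Z this has rank 7, with invariant factors (1,1,1,1,1,1,1).

The boundary map ∂_2: C_2 → C_1 maps a triangle to the signed sum of its edges. For instance
  ∂BEF = EF − BF + BE,
  ∂AFL = FL − AL + AF.
As a 24×16 matrix over Z this has rank 15, with invariant factors (1,1,1,1,1,1,1,1,1,1,1,1,1,1,1).

From H_k ≅ ker(∂_k) / im(∂_{k+1}) we obtain:

  H_0: rank C_0 − rank ∂_1 = 8 − 7 = 1, and the invariant factors of ∂_1 are all 1, so H_0 = Z.
  H_1: rank ker ∂_1 − rank ∂_2 = (24 − 7) − 15 = 2, and the invariant factors of ∂_2 are all 1, so H_1 = Z^2.
  H_2: rank ker ∂_2 − rank ∂_3 = (16 − 15) − 0 = 1, and there is no ∂_3, so H_2 = Z.

As a check, the Euler characteristic is 8 − 24 + 16 = 0, which agrees with 1 − 2 + 1 = 0.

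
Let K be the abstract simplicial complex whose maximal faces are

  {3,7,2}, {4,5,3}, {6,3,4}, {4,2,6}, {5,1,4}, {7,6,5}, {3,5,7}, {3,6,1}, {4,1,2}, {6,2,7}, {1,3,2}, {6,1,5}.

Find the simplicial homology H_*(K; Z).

H_0 = Z,  H_1 = Z_2,  H_2 = 0.

Fix the vertex order 1 < 2 < 3 < 4 < 5 < 6 < 7 and write every simplex with vertices in increasing order. Then dim K = 2 and the simplices of K are:

  0-simplices (7): [1], [2], [3], [4], [5], [6], [7]
  1-simplices (18): [1,2], [1,3], [1,4], [1,5], [1,6], [2,3], [2,4], [2,6], [2,7], [3,4], [3,5], [3,6], [3,7], [4,5], [4,6], [5,6], [5,7], [6,7]
  2-simplices (12): [1,2,3], [1,2,4], [1,3,6], [1,4,5], [1,5,6], [2,3,7], [2,4,6], [2,6,7], [3,4,5], [3,4,6], [3,5,7], [5,6,7]

so the chain groups are C_0 ≅ Z^7, C_1 ≅ Z^18, C_2 ≅ Z^12.

∂_1: C_1 → C_0 sends each edge [p,q] (with p < q) to q − p. For instance
  ∂[3,7] = [7] − [3].
The resulting 7×18 matrix has rank 6, and its Smith normal form has invariant factors (1,1,1,1,1,1).

The boundary map ∂_2: C_2 → C_1 maps a triangle to the signed sum of its edges. For instance
  ∂[3,5,7] = [5,7] − [3,7] + [3,5],
  ∂[1,3,6] = [3,6] − [1,6] + [1,3].
As a 18×12 matrix over Z this has rank 12, with invariant factors (1,1,1,1,1,1,1,1,1,1,1,2).

Reading off H_k = ker ∂_k / im ∂_{k+1}:

  H_0: rank C_0 − rank ∂_1 = 7 − 6 = 1, and the invariant factors of ∂_1 are all 1, so H_0 = Z.
  H_1: rank ker ∂_1 − rank ∂_2 = (18 − 6) − 12 = 0, and ∂_2 has invariant factor 2 > 1, so H_1 = Z_2.
  H_2: rank ker ∂_2 − rank ∂_3 = (12 − 12) − 0 = 0, and there is no ∂_3, so H_2 = 0.

As a check, the Euler characteristic is 7 − 18 + 12 = 1, which agrees with 1 − 0 + 0 = 1.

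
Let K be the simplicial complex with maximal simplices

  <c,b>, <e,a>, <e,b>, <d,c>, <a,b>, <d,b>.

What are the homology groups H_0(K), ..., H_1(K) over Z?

H_0 = Z,  H_1 = Z^2.

Take the total order a < b < c < d < e on the vertex set. Then K (dimension 1) consists of the simplices:

  0-simplices (5): a, b, c, d, e
  1-simplices (6): ab, ae, bc, bd, be, cd

so the chain groups are C_0 ≅ Z^5, C_1 ≅ Z^6.

∂_1: C_1 → C_0 sends each edge [p,q] (with p < q) to q − p. For instance
  ∂ab = b − a.
The 5×6 boundary matrix has rank 4 and Smith normal form diag(1,1,1,1).

Now H_k = ker ∂_k / im ∂_{k+1}, so:

  H_0: rank C_0 − rank ∂_1 = 5 − 4 = 1, and the invariant factors of ∂_1 are all 1, so H_0 ≅ Z.
  H_1: rank ker ∂_1 − rank ∂_2 = (6 − 4) − 0 = 2, and there is no ∂_2, so H_1 ≅ Z^2.

(K is a triangulation of a wedge of 2 circles.)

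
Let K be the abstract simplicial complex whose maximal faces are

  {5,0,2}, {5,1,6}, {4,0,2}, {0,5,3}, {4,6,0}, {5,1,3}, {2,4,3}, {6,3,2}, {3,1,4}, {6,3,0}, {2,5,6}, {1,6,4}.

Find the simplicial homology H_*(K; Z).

Fix the vertex order 0 < 1 < 2 < 3 < 4 < 5 < 6 and write every simplex with vertices in increasing order. Then dim K = 2 and the simplices of K are:

  0-simplices (7): [0], [1], [2], [3], [4], [5], [6]
  1-simplices (18): [0,2], [0,3], [0,4], [0,5], [0,6], [1,3], [1,4], [1,5], [1,6], [2,3], [2,4], [2,5], [2,6], [3,4], [3,5], [3,6], [4,6], [5,6]
  2-simplices (12): [0,2,4], [0,2,5], [0,3,5], [0,3,6], [0,4,6], [1,3,4], [1,3,5], [1,4,6], [1,5,6], [2,3,4], [2,3,6], [2,5,6]

giving chain groups C_0 ≅ Z^7, C_1 ≅ Z^18, C_2 ≅ Z^12.

∂_1: C_1 → C_0 sends each edge [p,q] (with p < q) to q − p.
The 7×18 boundary matrix has rank 6 and Smith normal form diag(1,1,1,1,1,1).

The boundary map ∂_2: C_2 → C_1 acts by ∂[p,q,r] = [q,r] − [p,r] + [p,q]. For instance
  ∂[2,3,4] = [3,4] − [2,4] + [2,3],
  ∂[1,3,4] = [3,4] − [1,4] + [1,3].
As a 18×12 matrix over Z this has rank 12, with invariant factors (1,1,1,1,1,1,1,1,1,1,1,2).

Computing H_k = (kernel of ∂_k) / (image of ∂_{k+1}):

  H_0: rank C_0 − rank ∂_1 = 7 − 6 = 1, and the invariant factors of ∂_1 are all 1, so H_0 = Z.
  H_1: rank ker ∂_1 − rank ∂_2 = (18 − 6) − 12 = 0, and ∂_2 has invariant factor 2 > 1, so H_1 = Z/2.
  H_2: rank ker ∂_2 − rank ∂_3 = (12 − 12) − 0 = 0, and there is no ∂_3, so H_2 = 0.

H_0 = Z,  H_1 = Z/2,  H_2 = 0.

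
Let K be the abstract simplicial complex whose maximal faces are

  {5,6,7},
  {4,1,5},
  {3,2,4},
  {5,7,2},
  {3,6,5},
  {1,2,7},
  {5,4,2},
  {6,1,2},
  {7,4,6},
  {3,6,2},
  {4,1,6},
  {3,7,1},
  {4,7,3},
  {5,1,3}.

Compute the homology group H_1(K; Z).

H_1 = Z^2.

Order the vertices as 1 < 2 < 3 < 4 < 5 < 6 < 7. Listing each simplex with vertices in this order, K has dimension 2 with simplices:

  0-simplices (7): [1], [2], [3], [4], [5], [6], [7]
  1-simplices (21): [1,2], [1,3], [1,4], [1,5], [1,6], [1,7], [2,3], [2,4], [2,5], [2,6], [2,7], [3,4], [3,5], [3,6], [3,7], [4,5], [4,6], [4,7], [5,6], [5,7], [6,7]
  2-simplices (14): [1,2,6], [1,2,7], [1,3,5], [1,3,7], [1,4,5], [1,4,6], [2,3,4], [2,3,6], [2,4,5], [2,5,7], [3,4,7], [3,5,6], [4,6,7], [5,6,7]

giving chain groups C_0 ≅ Z^7, C_1 ≅ Z^21, C_2 ≅ Z^14.

∂_1: C_1 → C_0 sends each edge [p,q] (with p < q) to q − p. For instance
  ∂[5,7] = [7] − [5].
The 7×21 boundary matrix has rank 6 and Smith normal form diag(1,1,1,1,1,1).

The boundary map ∂_2: C_2 → C_1 sends each 2-simplex [p,q,r] to [q,r] − [p,r] + [p,q]. For instance
  ∂[2,5,7] = [5,7] − [2,7] + [2,5],
  ∂[5,6,7] = [6,7] − [5,7] + [5,6].
The 21×14 boundary matrix has rank 13 and Smith normal form diag(1,1,1,1,1,1,1,1,1,1,1,1,1).

Computing H_k = (kernel of ∂_k) / (image of ∂_{k+1}):

  H_1: rank ker ∂_1 − rank ∂_2 = (21 − 6) − 13 = 2, and the invariant factors of ∂_2 are all 1, so H_1 = Z^2.

(K is a triangulation of the torus T^2.)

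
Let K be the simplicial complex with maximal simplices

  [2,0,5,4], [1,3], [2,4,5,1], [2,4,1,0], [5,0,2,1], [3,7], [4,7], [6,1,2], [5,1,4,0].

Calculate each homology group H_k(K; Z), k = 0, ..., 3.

H_0 ≅ Z,  H_1 ≅ Z,  H_2 = 0,  H_3 ≅ Z.

Take the total order 0 < 1 < 2 < 3 < 4 < 5 < 6 < 7 on the vertex set. Then K (dimension 3) consists of the simplices:

  0-simplices (8): [0], [1], [2], [3], [4], [5], [6], [7]
  1-simplices (15): [0,1], [0,2], [0,4], [0,5], [1,2], [1,3], [1,4], [1,5], [1,6], [2,4], [2,5], [2,6], [3,7], [4,5], [4,7]
  2-simplices (11): [0,1,2], [0,1,4], [0,1,5], [0,2,4], [0,2,5], [0,4,5], [1,2,4], [1,2,5], [1,2,6], [1,4,5], [2,4,5]
  3-simplices (5): [0,1,2,4], [0,1,2,5], [0,1,4,5], [0,2,4,5], [1,2,4,5]

Hence C_0 ≅ Z^8, C_1 ≅ Z^15, C_2 ≅ Z^11, C_3 ≅ Z^5.

Boundary ∂_1: C_1 → C_0 sends each edge [p,q] (with p < q) to q − p. For instance
  ∂[4,5] = [5] − [4].
The 8×15 boundary matrix has rank 7 and Smith normal form diag(1,1,1,1,1,1,1).

∂_2: C_2 → C_1 sends each 2-simplex [p,q,r] to [q,r] − [p,r] + [p,q]. For instance
  ∂[0,1,4] = [1,4] − [0,4] + [0,1],
  ∂[0,1,2] = [1,2] − [0,2] + [0,1].
As a 15×11 matrix over Z this has rank 7, with invariant factors (1,1,1,1,1,1,1).

Boundary ∂_3: C_3 → C_2 sends each 3-simplex σ to the alternating sum Σ_i (−1)^i (σ with its i-th vertex removed). For instance
  ∂[0,1,2,5] = [1,2,5] − [0,2,5] + [0,1,5] − [0,1,2],
  ∂[0,1,4,5] = [1,4,5] − [0,4,5] + [0,1,5] − [0,1,4].
As a 11×5 matrix over Z this has rank 4, with invariant factors (1,1,1,1).

From H_k ≅ ker(∂_k) / im(∂_{k+1}) we obtain:

  H_0: rank C_0 − rank ∂_1 = 8 − 7 = 1, and the invariant factors of ∂_1 are all 1, so H_0 ≅ Z.
  H_1: rank ker ∂_1 − rank ∂_2 = (15 − 7) − 7 = 1, and the invariant factors of ∂_2 are all 1, so H_1 ≅ Z.
  H_2: rank ker ∂_2 − rank ∂_3 = (11 − 7) − 4 = 0, and the invariant factors of ∂_3 are all 1, so H_2 ≅ 0.
  H_3: rank ker ∂_3 − rank ∂_4 = (5 − 4) − 0 = 1, and there is no ∂_4, so H_3 ≅ Z.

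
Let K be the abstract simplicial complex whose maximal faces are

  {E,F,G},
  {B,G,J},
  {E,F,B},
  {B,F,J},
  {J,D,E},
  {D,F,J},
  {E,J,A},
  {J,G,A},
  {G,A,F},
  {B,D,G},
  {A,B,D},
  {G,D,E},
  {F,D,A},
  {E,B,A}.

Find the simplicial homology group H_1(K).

H_1 = Z^2.

Fix the vertex order A < B < D < E < F < G < J and write every simplex with vertices in increasing order. Then dim K = 2 and the simplices of K are:

  0-simplices (7): A, B, D, E, F, G, J
  1-simplices (21): AB, AD, AE, AF, AG, AJ, BD, BE, BF, BG, BJ, DE, DF, DG, DJ, EF, EG, EJ, FG, FJ, GJ
  2-simplices (14): ABD, ABE, ADF, AEJ, AFG, AGJ, BDG, BEF, BFJ, BGJ, DEG, DEJ, DFJ, EFG

Hence C_0 ≅ Z^7, C_1 ≅ Z^21, C_2 ≅ Z^14.

The boundary map ∂_1: C_1 → C_0 is given by ∂[p,q] = [q] − [p].
As a 7×21 matrix over Z this has rank 6, with invariant factors (1,1,1,1,1,1).

Boundary ∂_2: C_2 → C_1 maps a triangle to the signed sum of its edges. For instance
  ∂BGJ = GJ − BJ + BG,
  ∂DEG = EG − DG + DE.
The resulting 21×14 matrix has rank 13, and its Smith normal form has invariant factors (1,1,1,1,1,1,1,1,1,1,1,1,1).

Reading off H_k = ker ∂_k / im ∂_{k+1}:

  H_1: rank ker ∂_1 − rank ∂_2 = (21 − 6) − 13 = 2, and the invariant factors of ∂_2 are all 1, so H_1 = Z^2.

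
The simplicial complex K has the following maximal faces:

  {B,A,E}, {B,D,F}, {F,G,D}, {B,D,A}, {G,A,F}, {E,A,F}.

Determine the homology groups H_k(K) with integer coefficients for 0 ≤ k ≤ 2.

Take the total order A < B < D < E < F < G on the vertex set. Then K (dimension 2) consists of the simplices:

  0-simplices (6): A, B, D, E, F, G
  1-simplices (12): AB, AD, AE, AF, AG, BD, BE, BF, DF, DG, EF, FG
  2-simplices (6): ABD, ABE, AEF, AFG, BDF, DFG

so the chain groups are C_0 ≅ Z^6, C_1 ≅ Z^12, C_2 ≅ Z^6.

Boundary ∂_1: C_1 → C_0 maps an edge to its endpoints' difference, ∂[p,q] = q − p.
The resulting 6×12 matrix has rank 5, and its Smith normal form has invariant factors (1,1,1,1,1).

Boundary ∂_2: C_2 → C_1 maps a triangle to the signed sum of its edges. For instance
  ∂ABE = BE − AE + AB,
  ∂ABD = BD − AD + AB.
The resulting 12×6 matrix has rank 6, and its Smith normal form has invariant factors (1,1,1,1,1,1).

Computing H_k = (kernel of ∂_k) / (image of ∂_{k+1}):

  H_0: rank C_0 − rank ∂_1 = 6 − 5 = 1, and the invariant factors of ∂_1 are all 1, so H_0 = Z.
  H_1: rank ker ∂_1 − rank ∂_2 = (12 − 5) − 6 = 1, and the invariant factors of ∂_2 are all 1, so H_1 = Z.
  H_2: rank ker ∂_2 − rank ∂_3 = (6 − 6) − 0 = 0, and there is no ∂_3, so H_2 = 0.

H_0 = Z,  H_1 = Z,  H_2 = 0.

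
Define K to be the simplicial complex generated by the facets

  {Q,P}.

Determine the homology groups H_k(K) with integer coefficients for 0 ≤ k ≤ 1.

Fix the vertex order P < Q and write every simplex with vertices in increasing order. Then dim K = 1 and the simplices of K are:

  0-simplices (2): P, Q
  1-simplices (1): PQ

giving chain groups C_0 ≅ Z^2, C_1 ≅ Z^1.

∂_1: C_1 → C_0 sends each edge [p,q] (with p < q) to q − p. For instance
  ∂PQ = Q − P.
As a 2×1 matrix over Z this has rank 1, with invariant factors (1).

From H_k ≅ ker(∂_k) / im(∂_{k+1}) we obtain:

  H_0: rank C_0 − rank ∂_1 = 2 − 1 = 1, and the invariant factors of ∂_1 are all 1, so H_0 ≅ Z.
  H_1: rank ker ∂_1 − rank ∂_2 = (1 − 1) − 0 = 0, and there is no ∂_2, so H_1 ≅ 0.

(K is a triangulation of the 1-simplex.)

H_0 ≅ Z,  H_1 = 0.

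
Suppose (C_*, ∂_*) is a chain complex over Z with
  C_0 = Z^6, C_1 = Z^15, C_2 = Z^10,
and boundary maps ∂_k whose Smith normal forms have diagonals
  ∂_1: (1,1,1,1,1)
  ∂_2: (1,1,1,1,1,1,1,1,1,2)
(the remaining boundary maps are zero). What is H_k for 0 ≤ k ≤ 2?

H_0: b_0 = 6 − 0 − 5 = 1; torsion from ∂_1 factors > 1: none. So H_0 = Z.
H_1: b_1 = 15 − 5 − 10 = 0; torsion from ∂_2 factors > 1: [2]. So H_1 = Z/2.
H_2: b_2 = 10 − 10 − 0 = 0; torsion from ∂_3 factors > 1: none. So H_2 = 0.

H_0 = Z,  H_1 = Z/2,  H_2 = 0.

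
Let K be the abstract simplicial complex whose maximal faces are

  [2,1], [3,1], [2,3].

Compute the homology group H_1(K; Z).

K has 3 vertices, 3 edges.
rank ∂_1 = 2, rank ∂_2 = 0 ⇒ b_1 = 3 − 2 − 0 = 1. So H_1 = Z.

H_1 ≅ Z.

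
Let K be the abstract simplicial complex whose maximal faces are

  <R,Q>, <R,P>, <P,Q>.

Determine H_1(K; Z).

Order the vertices as P < Q < R. Listing each simplex with vertices in this order, K has dimension 1 with simplices:

  0-simplices (3): P, Q, R
  1-simplices (3): PQ, PR, QR

giving chain groups C_0 ≅ Z^3, C_1 ≅ Z^3.

Boundary ∂_1: C_1 → C_0 maps an edge to its endpoints' difference, ∂[p,q] = q − p.
As a 3×3 matrix over Z this has rank 2, with invariant factors (1,1).

Reading off H_k = ker ∂_k / im ∂_{k+1}:

  H_1: rank ker ∂_1 − rank ∂_2 = (3 − 2) − 0 = 1, and there is no ∂_2, so H_1 ≅ Z.

H_1 ≅ Z.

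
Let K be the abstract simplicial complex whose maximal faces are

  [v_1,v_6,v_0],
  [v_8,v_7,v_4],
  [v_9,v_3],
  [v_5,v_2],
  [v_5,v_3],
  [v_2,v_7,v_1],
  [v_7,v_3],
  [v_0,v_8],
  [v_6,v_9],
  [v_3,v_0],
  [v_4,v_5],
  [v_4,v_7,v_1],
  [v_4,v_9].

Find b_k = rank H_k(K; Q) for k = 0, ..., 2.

b_0 = 1, b_1 = 6, b_2 = 0.

Take the total order v_0 < v_1 < v_2 < v_3 < v_4 < v_5 < v_6 < v_7 < v_8 < v_9 on the vertex set. Then K (dimension 2) consists of the simplices:

  0-simplices (10): [v_0], [v_1], [v_2], [v_3], [v_4], [v_5], [v_6], [v_7], [v_8], [v_9]
  1-simplices (19): (19 of them)
  2-simplices (4): [v_0,v_1,v_6], [v_1,v_2,v_7], [v_1,v_4,v_7], [v_4,v_7,v_8]

giving chain groups C_0 ≅ Z^10, C_1 ≅ Z^19, C_2 ≅ Z^4.

Boundary ∂_1: C_1 → C_0 maps an edge to its endpoints' difference, ∂[p,q] = q − p. For instance
  ∂[v_4,v_5] = [v_5] − [v_4].
This gives a 10×19 integer matrix of rank 9; reducing to Smith normal form yields diagonal entries (1,1,1,1,1,1,1,1,1).

∂_2: C_2 → C_1 sends each 2-simplex [p,q,r] to [q,r] − [p,r] + [p,q]. For instance
  ∂[v_1,v_2,v_7] = [v_2,v_7] − [v_1,v_7] + [v_1,v_2],
  ∂[v_0,v_1,v_6] = [v_1,v_6] − [v_0,v_6] + [v_0,v_1].
The 19×4 boundary matrix has rank 4 and Smith normal form diag(1,1,1,1).

From H_k ≅ ker(∂_k) / im(∂_{k+1}) we obtain:

  H_0: rank C_0 − rank ∂_1 = 10 − 9 = 1, and the invariant factors of ∂_1 are all 1, so H_0 ≅ Z.
  H_1: rank ker ∂_1 − rank ∂_2 = (19 − 9) − 4 = 6, and the invariant factors of ∂_2 are all 1, so H_1 ≅ Z^6.
  H_2: rank ker ∂_2 − rank ∂_3 = (4 − 4) − 0 = 0, and there is no ∂_3, so H_2 ≅ 0.

Hence the Betti numbers are b_0 = 1, b_1 = 6, b_2 = 0.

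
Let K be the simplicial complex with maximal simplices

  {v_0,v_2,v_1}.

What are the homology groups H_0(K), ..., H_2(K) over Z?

Take the total order v_0 < v_1 < v_2 on the vertex set. Then K (dimension 2) consists of the simplices:

  0-simplices (3): [v_0], [v_1], [v_2]
  1-simplices (3): [v_0,v_1], [v_0,v_2], [v_1,v_2]
  2-simplices (1): [v_0,v_1,v_2]

Hence C_0 ≅ Z^3, C_1 ≅ Z^3, C_2 ≅ Z^1.

The boundary map ∂_1: C_1 → C_0 is given by ∂[p,q] = [q] − [p].
The 3×3 boundary matrix has rank 2 and Smith normal form diag(1,1).

∂_2: C_2 → C_1 maps a triangle to the signed sum of its edges. For instance
  ∂[v_0,v_1,v_2] = [v_1,v_2] − [v_0,v_2] + [v_0,v_1].
This gives a 3×1 integer matrix of rank 1; reducing to Smith normal form yields diagonal entries (1).

Now H_k = ker ∂_k / im ∂_{k+1}, so:

  H_0: rank C_0 − rank ∂_1 = 3 − 2 = 1, and the invariant factors of ∂_1 are all 1, so H_0 ≅ Z.
  H_1: rank ker ∂_1 − rank ∂_2 = (3 − 2) − 1 = 0, and the invariant factors of ∂_2 are all 1, so H_1 ≅ 0.
  H_2: rank ker ∂_2 − rank ∂_3 = (1 − 1) − 0 = 0, and there is no ∂_3, so H_2 ≅ 0.

As a check, the Euler characteristic is 3 − 3 + 1 = 1, which agrees with 1 − 0 + 0 = 1.

H_0 ≅ Z,  H_1 = 0,  H_2 = 0.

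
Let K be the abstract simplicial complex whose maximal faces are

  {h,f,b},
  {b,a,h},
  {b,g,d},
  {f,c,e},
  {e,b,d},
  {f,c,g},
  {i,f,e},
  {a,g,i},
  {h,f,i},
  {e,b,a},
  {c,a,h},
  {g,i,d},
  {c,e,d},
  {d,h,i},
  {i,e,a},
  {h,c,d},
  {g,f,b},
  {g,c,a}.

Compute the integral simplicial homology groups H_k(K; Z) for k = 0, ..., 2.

Order the vertices as a < b < c < d < e < f < g < h < i. Listing each simplex with vertices in this order, K has dimension 2 with simplices:

  0-simplices (9): a, b, c, d, e, f, g, h, i
  1-simplices (27): ab, ac, ae, ag, ah, ai, bd, be, bf, bg, bh, cd, ce, cf, cg, ch, de, dg, dh, di, ef, ei, fg, fh, fi, gi, hi
  2-simplices (18): abe, abh, acg, ach, aei, agi, bde, bdg, bfg, bfh, cde, cdh, cef, cfg, dgi, dhi, efi, fhi

Hence C_0 ≅ Z^9, C_1 ≅ Z^27, C_2 ≅ Z^18.

The boundary map ∂_1: C_1 → C_0 sends each edge [p,q] (with p < q) to q − p. For instance
  ∂fi = i − f.
This gives a 9×27 integer matrix of rank 8; reducing to Smith normal form yields diagonal entries (1,1,1,1,1,1,1,1).

∂_2: C_2 → C_1 sends each 2-simplex [p,q,r] to [q,r] − [p,r] + [p,q]. For instance
  ∂abe = be − ae + ab,
  ∂aei = ei − ai + ae.
The resulting 27×18 matrix has rank 17, and its Smith normal form has invariant factors (1,1,1,1,1,1,1,1,1,1,1,1,1,1,1,1,1).

Reading off H_k = ker ∂_k / im ∂_{k+1}:

  H_0: rank C_0 − rank ∂_1 = 9 − 8 = 1, and the invariant factors of ∂_1 are all 1, so H_0 = Z.
  H_1: rank ker ∂_1 − rank ∂_2 = (27 − 8) − 17 = 2, and the invariant factors of ∂_2 are all 1, so H_1 = Z^2.
  H_2: rank ker ∂_2 − rank ∂_3 = (18 − 17) − 0 = 1, and there is no ∂_3, so H_2 = Z.

H_0 = Z,  H_1 = Z^2,  H_2 = Z.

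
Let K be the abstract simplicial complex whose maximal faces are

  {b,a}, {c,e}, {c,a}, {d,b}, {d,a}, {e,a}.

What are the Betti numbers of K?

b_0 = 1, b_1 = 2.

Order the vertices as a < b < c < d < e. Listing each simplex with vertices in this order, K has dimension 1 with simplices:

  0-simplices (5): a, b, c, d, e
  1-simplices (6): ab, ac, ad, ae, bd, ce

Hence C_0 ≅ Z^5, C_1 ≅ Z^6.

Boundary ∂_1: C_1 → C_0 is given by ∂[p,q] = [q] − [p]. For instance
  ∂ae = e − a.
This gives a 5×6 integer matrix of rank 4; reducing to Smith normal form yields diagonal entries (1,1,1,1).

Reading off H_k = ker ∂_k / im ∂_{k+1}:

  H_0: rank C_0 − rank ∂_1 = 5 − 4 = 1, and the invariant factors of ∂_1 are all 1, so H_0 ≅ Z.
  H_1: rank ker ∂_1 − rank ∂_2 = (6 − 4) − 0 = 2, and there is no ∂_2, so H_1 ≅ Z^2.

(K is a triangulation of a wedge of 2 circles.)

Hence the Betti numbers are b_0 = 1, b_1 = 2.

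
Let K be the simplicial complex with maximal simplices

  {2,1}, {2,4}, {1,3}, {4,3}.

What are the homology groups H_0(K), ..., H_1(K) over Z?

H_0 ≅ Z,  H_1 ≅ Z.

Order the vertices as 1 < 2 < 3 < 4. Listing each simplex with vertices in this order, K has dimension 1 with simplices:

  0-simplices (4): [1], [2], [3], [4]
  1-simplices (4): [1,2], [1,3], [2,4], [3,4]

so the chain groups are C_0 ≅ Z^4, C_1 ≅ Z^4.

Boundary ∂_1: C_1 → C_0 is given by ∂[p,q] = [q] − [p]. For instance
  ∂[3,4] = [4] − [3].
The 4×4 boundary matrix has rank 3 and Smith normal form diag(1,1,1).

From H_k ≅ ker(∂_k) / im(∂_{k+1}) we obtain:

  H_0: rank C_0 − rank ∂_1 = 4 − 3 = 1, and the invariant factors of ∂_1 are all 1, so H_0 = Z.
  H_1: rank ker ∂_1 − rank ∂_2 = (4 − 3) − 0 = 1, and there is no ∂_2, so H_1 = Z.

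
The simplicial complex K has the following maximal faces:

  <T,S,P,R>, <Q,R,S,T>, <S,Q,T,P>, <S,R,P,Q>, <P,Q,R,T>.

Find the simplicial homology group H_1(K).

H_1 = 0.

Order the vertices as P < Q < R < S < T. Listing each simplex with vertices in this order, K has dimension 3 with simplices:

  0-simplices (5): P, Q, R, S, T
  1-simplices (10): PQ, PR, PS, PT, QR, QS, QT, RS, RT, ST
  2-simplices (10): PQR, PQS, PQT, PRS, PRT, PST, QRS, QRT, QST, RST
  3-simplices (5): PQRS, PQRT, PQST, PRST, QRST

giving chain groups C_0 ≅ Z^5, C_1 ≅ Z^10, C_2 ≅ Z^10, C_3 ≅ Z^5.

The boundary map ∂_1: C_1 → C_0 maps an edge to its endpoints' difference, ∂[p,q] = q − p.
The 5×10 boundary matrix has rank 4 and Smith normal form diag(1,1,1,1).

∂_2: C_2 → C_1 acts by ∂[p,q,r] = [q,r] − [p,r] + [p,q]. For instance
  ∂RST = ST − RT + RS,
  ∂PRS = RS − PS + PR.
The resulting 10×10 matrix has rank 6, and its Smith normal form has invariant factors (1,1,1,1,1,1).

Boundary ∂_3: C_3 → C_2 sends each 3-simplex σ to the alternating sum Σ_i (−1)^i (σ with its i-th vertex removed). For instance
  ∂PQST = QST − PST + PQT − PQS,
  ∂PQRT = QRT − PRT + PQT − PQR.
As a 10×5 matrix over Z this has rank 4, with invariant factors (1,1,1,1).

From H_k ≅ ker(∂_k) / im(∂_{k+1}) we obtain:

  H_1: rank ker ∂_1 − rank ∂_2 = (10 − 4) − 6 = 0, and the invariant factors of ∂_2 are all 1, so H_1 = 0.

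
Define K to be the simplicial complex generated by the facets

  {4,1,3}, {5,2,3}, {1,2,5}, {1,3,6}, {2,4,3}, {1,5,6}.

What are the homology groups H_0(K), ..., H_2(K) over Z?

H_0 ≅ Z,  H_1 ≅ Z,  H_2 = 0.

Order the vertices as 1 < 2 < 3 < 4 < 5 < 6. Listing each simplex with vertices in this order, K has dimension 2 with simplices:

  0-simplices (6): [1], [2], [3], [4], [5], [6]
  1-simplices (12): [1,2], [1,3], [1,4], [1,5], [1,6], [2,3], [2,4], [2,5], [3,4], [3,5], [3,6], [5,6]
  2-simplices (6): [1,2,5], [1,3,4], [1,3,6], [1,5,6], [2,3,4], [2,3,5]

Hence C_0 ≅ Z^6, C_1 ≅ Z^12, C_2 ≅ Z^6.

Boundary ∂_1: C_1 → C_0 is given by ∂[p,q] = [q] − [p]. For instance
  ∂[1,2] = [2] − [1].
The 6×12 boundary matrix has rank 5 and Smith normal form diag(1,1,1,1,1).

∂_2: C_2 → C_1 acts by ∂[p,q,r] = [q,r] − [p,r] + [p,q]. For instance
  ∂[2,3,4] = [3,4] − [2,4] + [2,3],
  ∂[1,3,6] = [3,6] − [1,6] + [1,3].
This gives a 12×6 integer matrix of rank 6; reducing to Smith normal form yields diagonal entries (1,1,1,1,1,1).

Computing H_k = (kernel of ∂_k) / (image of ∂_{k+1}):

  H_0: rank C_0 − rank ∂_1 = 6 − 5 = 1, and the invariant factors of ∂_1 are all 1, so H_0 ≅ Z.
  H_1: rank ker ∂_1 − rank ∂_2 = (12 − 5) − 6 = 1, and the invariant factors of ∂_2 are all 1, so H_1 ≅ Z.
  H_2: rank ker ∂_2 − rank ∂_3 = (6 − 6) − 0 = 0, and there is no ∂_3, so H_2 ≅ 0.

As a check, the Euler characteristic is 6 − 12 + 6 = 0, which agrees with 1 − 1 + 0 = 0.
(K is a triangulation of the cylinder S^1 x I.)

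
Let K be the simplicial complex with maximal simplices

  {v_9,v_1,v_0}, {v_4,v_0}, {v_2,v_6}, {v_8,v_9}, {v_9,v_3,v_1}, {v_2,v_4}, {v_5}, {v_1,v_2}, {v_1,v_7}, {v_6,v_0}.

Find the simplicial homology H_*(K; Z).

Order the vertices as v_0 < v_1 < v_2 < v_3 < v_4 < v_5 < v_6 < v_7 < v_8 < v_9. Listing each simplex with vertices in this order, K has dimension 2 with simplices:

  0-simplices (10): [v_0], [v_1], [v_2], [v_3], [v_4], [v_5], [v_6], [v_7], [v_8], [v_9]
  1-simplices (12): [v_0,v_1], [v_0,v_4], [v_0,v_6], [v_0,v_9], [v_1,v_2], [v_1,v_3], [v_1,v_7], [v_1,v_9], [v_2,v_4], [v_2,v_6], [v_3,v_9], [v_8,v_9]
  2-simplices (2): [v_0,v_1,v_9], [v_1,v_3,v_9]

so the chain groups are C_0 ≅ Z^10, C_1 ≅ Z^12, C_2 ≅ Z^2.

∂_1: C_1 → C_0 maps an edge to its endpoints' difference, ∂[p,q] = q − p.
The 10×12 boundary matrix has rank 8 and Smith normal form diag(1,1,1,1,1,1,1,1).

∂_2: C_2 → C_1 sends each 2-simplex [p,q,r] to [q,r] − [p,r] + [p,q]. For instance
  ∂[v_0,v_1,v_9] = [v_1,v_9] − [v_0,v_9] + [v_0,v_1],
  ∂[v_1,v_3,v_9] = [v_3,v_9] − [v_1,v_9] + [v_1,v_3].
This gives a 12×2 integer matrix of rank 2; reducing to Smith normal form yields diagonal entries (1,1).

From H_k ≅ ker(∂_k) / im(∂_{k+1}) we obtain:

  H_0: rank C_0 − rank ∂_1 = 10 − 8 = 2, and the invariant factors of ∂_1 are all 1, so H_0 = Z^2.
  H_1: rank ker ∂_1 − rank ∂_2 = (12 − 8) − 2 = 2, and the invariant factors of ∂_2 are all 1, so H_1 = Z^2.
  H_2: rank ker ∂_2 − rank ∂_3 = (2 − 2) − 0 = 0, and there is no ∂_3, so H_2 = 0.

As a check, the Euler characteristic is 10 − 12 + 2 = 0, which agrees with 2 − 2 + 0 = 0.

H_0 = Z^2,  H_1 = Z^2,  H_2 = 0.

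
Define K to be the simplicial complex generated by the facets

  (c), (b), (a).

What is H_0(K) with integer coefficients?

H_0 ≅ Z^3.

Fix the vertex order a < b < c and write every simplex with vertices in increasing order. Then dim K = 0 and the simplices of K are:

  0-simplices (3): a, b, c

giving chain groups C_0 ≅ Z^3.

Computing H_k = (kernel of ∂_k) / (image of ∂_{k+1}):

  H_0: rank C_0 − rank ∂_1 = 3 − 0 = 3, and there is no ∂_1, so H_0 ≅ Z^3.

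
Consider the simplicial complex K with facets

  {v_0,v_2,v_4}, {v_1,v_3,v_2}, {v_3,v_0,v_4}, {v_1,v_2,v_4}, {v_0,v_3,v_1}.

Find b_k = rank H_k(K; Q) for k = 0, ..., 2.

Fix the vertex order v_0 < v_1 < v_2 < v_3 < v_4 and write every simplex with vertices in increasing order. Then dim K = 2 and the simplices of K are:

  0-simplices (5): [v_0], [v_1], [v_2], [v_3], [v_4]
  1-simplices (10): [v_0,v_1], [v_0,v_2], [v_0,v_3], [v_0,v_4], [v_1,v_2], [v_1,v_3], [v_1,v_4], [v_2,v_3], [v_2,v_4], [v_3,v_4]
  2-simplices (5): [v_0,v_1,v_3], [v_0,v_2,v_4], [v_0,v_3,v_4], [v_1,v_2,v_3], [v_1,v_2,v_4]

Hence C_0 ≅ Z^5, C_1 ≅ Z^10, C_2 ≅ Z^5.

The boundary map ∂_1: C_1 → C_0 is given by ∂[p,q] = [q] − [p].
The resulting 5×10 matrix has rank 4, and its Smith normal form has invariant factors (1,1,1,1).

∂_2: C_2 → C_1 acts by ∂[p,q,r] = [q,r] − [p,r] + [p,q]. For instance
  ∂[v_1,v_2,v_4] = [v_2,v_4] − [v_1,v_4] + [v_1,v_2],
  ∂[v_1,v_2,v_3] = [v_2,v_3] − [v_1,v_3] + [v_1,v_2].
As a 10×5 matrix over Z this has rank 5, with invariant factors (1,1,1,1,1).

Now H_k = ker ∂_k / im ∂_{k+1}, so:

  H_0: rank C_0 − rank ∂_1 = 5 − 4 = 1, and the invariant factors of ∂_1 are all 1, so H_0 ≅ Z.
  H_1: rank ker ∂_1 − rank ∂_2 = (10 − 4) − 5 = 1, and the invariant factors of ∂_2 are all 1, so H_1 ≅ Z.
  H_2: rank ker ∂_2 − rank ∂_3 = (5 − 5) − 0 = 0, and there is no ∂_3, so H_2 ≅ 0.

Hence the Betti numbers are b_0 = 1, b_1 = 1, b_2 = 0.

b_0 = 1, b_1 = 1, b_2 = 0.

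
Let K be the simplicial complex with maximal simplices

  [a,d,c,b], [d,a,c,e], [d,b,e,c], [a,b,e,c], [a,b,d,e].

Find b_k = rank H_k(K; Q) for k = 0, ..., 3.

Fix the vertex order a < b < c < d < e and write every simplex with vertices in increasing order. Then dim K = 3 and the simplices of K are:

  0-simplices (5): a, b, c, d, e
  1-simplices (10): ab, ac, ad, ae, bc, bd, be, cd, ce, de
  2-simplices (10): abc, abd, abe, acd, ace, ade, bcd, bce, bde, cde
  3-simplices (5): abcd, abce, abde, acde, bcde

giving chain groups C_0 ≅ Z^5, C_1 ≅ Z^10, C_2 ≅ Z^10, C_3 ≅ Z^5.

The boundary map ∂_1: C_1 → C_0 sends each edge [p,q] (with p < q) to q − p.
As a 5×10 matrix over Z this has rank 4, with invariant factors (1,1,1,1).

Boundary ∂_2: C_2 → C_1 sends each 2-simplex [p,q,r] to [q,r] − [p,r] + [p,q]. For instance
  ∂abd = bd − ad + ab,
  ∂abe = be − ae + ab.
As a 10×10 matrix over Z this has rank 6, with invariant factors (1,1,1,1,1,1).

Boundary ∂_3: C_3 → C_2 sends each 3-simplex σ to the alternating sum Σ_i (−1)^i (σ with its i-th vertex removed). For instance
  ∂acde = cde − ade + ace − acd,
  ∂bcde = cde − bde + bce − bcd.
As a 10×5 matrix over Z this has rank 4, with invariant factors (1,1,1,1).

Computing H_k = (kernel of ∂_k) / (image of ∂_{k+1}):

  H_0: rank C_0 − rank ∂_1 = 5 − 4 = 1, and the invariant factors of ∂_1 are all 1, so H_0 ≅ Z.
  H_1: rank ker ∂_1 − rank ∂_2 = (10 − 4) − 6 = 0, and the invariant factors of ∂_2 are all 1, so H_1 ≅ 0.
  H_2: rank ker ∂_2 − rank ∂_3 = (10 − 6) − 4 = 0, and the invariant factors of ∂_3 are all 1, so H_2 ≅ 0.
  H_3: rank ker ∂_3 − rank ∂_4 = (5 − 4) − 0 = 1, and there is no ∂_4, so H_3 ≅ Z.

(K is a triangulation of the 3-sphere S^3.)

Hence the Betti numbers are b_0 = 1, b_1 = 0, b_2 = 0, b_3 = 1.

b_0 = 1, b_1 = 0, b_2 = 0, b_3 = 1.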